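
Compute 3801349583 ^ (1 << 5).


3801349583 ^ (1 << 5) = 3801349583 ^ 32 = 3801349615

3801349615


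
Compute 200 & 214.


0b11001000 & 0b11010110 = 0b11000000 = 192

192


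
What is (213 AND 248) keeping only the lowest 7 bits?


Step 1: 213 & 248 = 208
Step 2: 208 & 127 = 80

80


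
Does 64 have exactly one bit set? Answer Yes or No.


0b1000000. Only one bit set => Yes

Yes


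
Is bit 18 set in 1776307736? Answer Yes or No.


0b1101001111000000100111000011000, bit 18 = 0. No

No


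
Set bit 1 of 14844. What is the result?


14844 | (1 << 1) = 14844 | 2 = 14846

14846


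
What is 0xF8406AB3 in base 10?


F8406AB3 hex = 4164971187 decimal

4164971187


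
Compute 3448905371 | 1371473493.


0b11001101100100100001111010011011 | 0b1010001101111110000011001010101 = 0b11011101101111110001111011011111 = 3720290015

3720290015


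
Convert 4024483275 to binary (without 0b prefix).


4024483275 = 11101111111000001011110111001011 in binary

11101111111000001011110111001011


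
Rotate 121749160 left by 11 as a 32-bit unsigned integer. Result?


Rotate 0b111010000011011111010101000 left by 11 (32-bit) = 0b1101111101010100000000111010 = 234176570

234176570


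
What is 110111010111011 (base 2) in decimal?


110111010111011 in decimal = 28347

28347


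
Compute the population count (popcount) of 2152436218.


0b10000000010010111001000111111010 has 14 set bits

14


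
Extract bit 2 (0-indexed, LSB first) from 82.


0b1010010, position 2 = 0

0


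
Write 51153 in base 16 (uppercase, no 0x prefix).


51153 = C7D1 hex

C7D1


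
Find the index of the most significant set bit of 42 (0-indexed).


0b101010. Highest set bit at position 5

5


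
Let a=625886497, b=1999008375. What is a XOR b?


625886497 ^ 1999008375 = 1382561622

1382561622


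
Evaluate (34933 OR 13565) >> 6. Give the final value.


Step 1: 34933 | 13565 = 48381
Step 2: 48381 >> 6 = 755

755


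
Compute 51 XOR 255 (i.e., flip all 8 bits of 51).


51 ^ 255 = 204

204


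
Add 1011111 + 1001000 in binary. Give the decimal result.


1011111 + 1001000 = 10100111 = 167

167


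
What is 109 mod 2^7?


109 & 127 = 109

109


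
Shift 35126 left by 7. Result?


0b1000100100110110 << 7 = 0b10001001001101100000000 = 4496128

4496128


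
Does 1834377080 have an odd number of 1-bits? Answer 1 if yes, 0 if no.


0b1101101010101100101111101111000 has 19 ones => parity 1

1


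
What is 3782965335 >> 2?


0b11100001011110110111100001010111 >> 2 = 0b111000010111101101111000010101 = 945741333

945741333


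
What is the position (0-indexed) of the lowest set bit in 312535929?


0b10010101000001110101101111001. Lowest set bit at position 0

0


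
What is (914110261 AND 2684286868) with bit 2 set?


Step 1: 914110261 & 2684286868 = 377239316
Step 2: 377239316 | (1 << 2) = 377239316 | 4 = 377239316

377239316


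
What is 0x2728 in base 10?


2728 hex = 10024 decimal

10024


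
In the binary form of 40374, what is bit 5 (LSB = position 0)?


0b1001110110110110, position 5 = 1

1


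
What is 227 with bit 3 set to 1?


227 | (1 << 3) = 227 | 8 = 235

235


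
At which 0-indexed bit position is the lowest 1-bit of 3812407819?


0b11100011001111001011101000001011. Lowest set bit at position 0

0


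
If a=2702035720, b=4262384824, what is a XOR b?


2702035720 ^ 4262384824 = 1594040240

1594040240


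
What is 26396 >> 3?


0b110011100011100 >> 3 = 0b110011100011 = 3299

3299


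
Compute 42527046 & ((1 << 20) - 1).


42527046 & 1048575 = 584006

584006


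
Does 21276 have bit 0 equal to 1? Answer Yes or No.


0b101001100011100, bit 0 = 0. No

No


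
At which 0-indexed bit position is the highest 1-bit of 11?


0b1011. Highest set bit at position 3

3


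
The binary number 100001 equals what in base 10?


100001 in decimal = 33

33


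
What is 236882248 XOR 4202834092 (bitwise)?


0b1110000111101000100101001000 ^ 0b11111010100000100010100010101100 = 0b11110100100111001010000111100100 = 4103905764

4103905764


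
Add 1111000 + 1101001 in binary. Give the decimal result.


1111000 + 1101001 = 11100001 = 225

225


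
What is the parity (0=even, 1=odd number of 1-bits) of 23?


0b10111 has 4 ones => parity 0

0


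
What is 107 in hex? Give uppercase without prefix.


107 = 6B hex

6B


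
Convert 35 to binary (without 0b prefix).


35 = 100011 in binary

100011


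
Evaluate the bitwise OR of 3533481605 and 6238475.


0b11010010100111001010011010000101 | 0b10111110011000100001011 = 0b11010010110111111011011110001111 = 3537876879

3537876879


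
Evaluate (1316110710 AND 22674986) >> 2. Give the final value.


Step 1: 1316110710 & 22674986 = 5259298
Step 2: 5259298 >> 2 = 1314824

1314824


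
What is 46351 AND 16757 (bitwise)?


0b1011010100001111 & 0b100000101110101 = 0b100000101 = 261

261


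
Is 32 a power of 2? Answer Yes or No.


0b100000. Only one bit set => Yes

Yes


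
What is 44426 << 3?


0b1010110110001010 << 3 = 0b1010110110001010000 = 355408

355408


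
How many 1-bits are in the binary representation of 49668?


0b1100001000000100 has 4 set bits

4


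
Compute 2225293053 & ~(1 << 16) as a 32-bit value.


2225293053 & ~(1 << 16) = 2225227517

2225227517


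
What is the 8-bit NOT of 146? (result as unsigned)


~0b10010010 = 0b1101101 = 109 (8-bit unsigned)

109


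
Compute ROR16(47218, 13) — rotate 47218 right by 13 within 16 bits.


Rotate 0b1011100001110010 right by 13 (16-bit) = 0b1100001110010101 = 50069

50069


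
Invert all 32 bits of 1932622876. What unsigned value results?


1932622876 ^ 4294967295 = 2362344419

2362344419


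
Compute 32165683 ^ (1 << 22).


32165683 ^ (1 << 22) = 32165683 ^ 4194304 = 27971379

27971379


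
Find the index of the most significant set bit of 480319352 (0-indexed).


0b11100101000010001011101111000. Highest set bit at position 28

28


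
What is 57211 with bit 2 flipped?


57211 ^ (1 << 2) = 57211 ^ 4 = 57215

57215


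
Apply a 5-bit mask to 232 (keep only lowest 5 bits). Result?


232 & 31 = 8

8


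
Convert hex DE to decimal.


DE hex = 222 decimal

222


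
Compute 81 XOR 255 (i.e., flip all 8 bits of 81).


81 ^ 255 = 174

174


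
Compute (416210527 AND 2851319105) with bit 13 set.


Step 1: 416210527 & 2851319105 = 146967617
Step 2: 146967617 | (1 << 13) = 146967617 | 8192 = 146975809

146975809


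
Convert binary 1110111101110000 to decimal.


1110111101110000 in decimal = 61296

61296


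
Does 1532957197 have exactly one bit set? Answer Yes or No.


0b1011011010111110001001000001101. Multiple bits set => No

No


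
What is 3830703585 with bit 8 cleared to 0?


3830703585 & ~(1 << 8) = 3830703329

3830703329


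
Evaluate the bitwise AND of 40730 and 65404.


0b1001111100011010 & 0b1111111101111100 = 0b1001111100011000 = 40728

40728


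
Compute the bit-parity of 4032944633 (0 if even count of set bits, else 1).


0b11110000011000011101100111111001 has 18 ones => parity 0

0


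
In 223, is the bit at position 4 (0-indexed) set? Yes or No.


0b11011111, bit 4 = 1. Yes

Yes


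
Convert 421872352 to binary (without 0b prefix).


421872352 = 11001001001010100001011100000 in binary

11001001001010100001011100000


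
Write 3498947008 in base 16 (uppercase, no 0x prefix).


3498947008 = D08DB1C0 hex

D08DB1C0


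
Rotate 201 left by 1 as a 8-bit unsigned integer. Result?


Rotate 0b11001001 left by 1 (8-bit) = 0b10010011 = 147

147


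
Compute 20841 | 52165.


0b101000101101001 | 0b1100101111000101 = 0b1101101111101101 = 56301

56301


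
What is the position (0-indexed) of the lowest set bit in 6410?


0b1100100001010. Lowest set bit at position 1

1


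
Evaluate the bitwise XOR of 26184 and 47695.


0b110011001001000 ^ 0b1011101001001111 = 0b1101110000000111 = 56327

56327


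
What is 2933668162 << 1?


0b10101110110111000011100101000010 << 1 = 0b101011101101110000111001010000100 = 5867336324

5867336324


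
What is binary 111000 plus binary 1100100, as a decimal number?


111000 + 1100100 = 10011100 = 156

156


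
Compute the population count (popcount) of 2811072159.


0b10100111100011011000111010011111 has 19 set bits

19


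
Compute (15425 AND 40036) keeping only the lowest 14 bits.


Step 1: 15425 & 40036 = 7232
Step 2: 7232 & 16383 = 7232

7232


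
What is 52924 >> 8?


0b1100111010111100 >> 8 = 0b11001110 = 206

206


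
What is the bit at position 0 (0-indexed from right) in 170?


0b10101010, position 0 = 0

0


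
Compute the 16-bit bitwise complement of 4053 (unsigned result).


~0b111111010101 = 0b1111000000101010 = 61482 (16-bit unsigned)

61482


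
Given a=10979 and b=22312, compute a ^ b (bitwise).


10979 ^ 22312 = 32203

32203


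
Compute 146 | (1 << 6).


146 | (1 << 6) = 146 | 64 = 210

210


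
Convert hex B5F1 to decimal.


B5F1 hex = 46577 decimal

46577


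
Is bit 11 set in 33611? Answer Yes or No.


0b1000001101001011, bit 11 = 0. No

No


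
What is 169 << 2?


0b10101001 << 2 = 0b1010100100 = 676

676


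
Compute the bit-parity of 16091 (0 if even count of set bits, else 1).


0b11111011011011 has 11 ones => parity 1

1


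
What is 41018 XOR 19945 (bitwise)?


0b1010000000111010 ^ 0b100110111101001 = 0b1110110111010011 = 60883

60883


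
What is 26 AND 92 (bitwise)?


0b11010 & 0b1011100 = 0b11000 = 24

24


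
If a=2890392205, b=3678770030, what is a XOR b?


2890392205 ^ 3678770030 = 1996648931

1996648931


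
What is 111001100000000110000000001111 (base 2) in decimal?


111001100000000110000000001111 in decimal = 964714511

964714511


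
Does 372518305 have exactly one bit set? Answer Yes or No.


0b10110001101000010110110100001. Multiple bits set => No

No


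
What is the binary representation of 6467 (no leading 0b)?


6467 = 1100101000011 in binary

1100101000011


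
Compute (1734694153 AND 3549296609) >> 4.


Step 1: 1734694153 & 3549296609 = 1124422913
Step 2: 1124422913 >> 4 = 70276432

70276432


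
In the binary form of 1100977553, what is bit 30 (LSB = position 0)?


0b1000001100111111001010110010001, position 30 = 1

1


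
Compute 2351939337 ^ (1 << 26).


2351939337 ^ (1 << 26) = 2351939337 ^ 67108864 = 2284830473

2284830473


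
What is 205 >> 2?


0b11001101 >> 2 = 0b110011 = 51

51


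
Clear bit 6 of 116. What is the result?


116 & ~(1 << 6) = 52

52


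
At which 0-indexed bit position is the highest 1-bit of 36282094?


0b10001010011001111011101110. Highest set bit at position 25

25


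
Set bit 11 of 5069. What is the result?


5069 | (1 << 11) = 5069 | 2048 = 7117

7117


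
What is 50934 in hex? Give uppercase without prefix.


50934 = C6F6 hex

C6F6


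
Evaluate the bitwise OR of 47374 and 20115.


0b1011100100001110 | 0b100111010010011 = 0b1111111110011111 = 65439

65439


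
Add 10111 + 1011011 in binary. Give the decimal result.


10111 + 1011011 = 1110010 = 114

114


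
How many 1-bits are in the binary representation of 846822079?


0b110010011110010111101010111111 has 20 set bits

20


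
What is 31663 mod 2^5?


31663 & 31 = 15

15


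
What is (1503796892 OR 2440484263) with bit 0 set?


Step 1: 1503796892 | 2440484263 = 3656835007
Step 2: 3656835007 | (1 << 0) = 3656835007 | 1 = 3656835007

3656835007


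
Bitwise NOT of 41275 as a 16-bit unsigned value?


~0b1010000100111011 = 0b101111011000100 = 24260 (16-bit unsigned)

24260


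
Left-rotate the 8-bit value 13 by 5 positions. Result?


Rotate 0b1101 left by 5 (8-bit) = 0b10100001 = 161

161


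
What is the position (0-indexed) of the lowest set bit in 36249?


0b1000110110011001. Lowest set bit at position 0

0


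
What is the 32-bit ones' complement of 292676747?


292676747 ^ 4294967295 = 4002290548

4002290548


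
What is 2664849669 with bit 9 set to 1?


2664849669 | (1 << 9) = 2664849669 | 512 = 2664850181

2664850181


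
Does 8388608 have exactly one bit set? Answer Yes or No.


0b100000000000000000000000. Only one bit set => Yes

Yes


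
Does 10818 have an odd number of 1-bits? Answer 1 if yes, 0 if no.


0b10101001000010 has 5 ones => parity 1

1


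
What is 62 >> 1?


0b111110 >> 1 = 0b11111 = 31

31


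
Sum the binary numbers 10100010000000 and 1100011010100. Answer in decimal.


10100010000000 + 1100011010100 = 100000101010100 = 16724

16724


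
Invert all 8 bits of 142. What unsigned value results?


142 ^ 255 = 113

113


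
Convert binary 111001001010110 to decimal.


111001001010110 in decimal = 29270

29270


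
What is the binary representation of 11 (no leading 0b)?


11 = 1011 in binary

1011


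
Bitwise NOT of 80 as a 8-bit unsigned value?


~0b1010000 = 0b10101111 = 175 (8-bit unsigned)

175


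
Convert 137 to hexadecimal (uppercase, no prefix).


137 = 89 hex

89


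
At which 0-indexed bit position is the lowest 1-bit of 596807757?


0b100011100100101001000001001101. Lowest set bit at position 0

0


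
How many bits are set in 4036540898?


0b11110000100110001011100111100010 has 16 set bits

16


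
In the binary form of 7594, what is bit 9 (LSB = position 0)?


0b1110110101010, position 9 = 0

0


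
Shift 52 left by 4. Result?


0b110100 << 4 = 0b1101000000 = 832

832


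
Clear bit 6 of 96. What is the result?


96 & ~(1 << 6) = 32

32


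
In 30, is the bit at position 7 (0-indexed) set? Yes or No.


0b11110, bit 7 = 0. No

No


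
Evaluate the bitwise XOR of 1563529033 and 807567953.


0b1011101001100011000111101001001 ^ 0b110000001000101000001001010001 = 0b1101101000100110000110100011000 = 1829965080

1829965080


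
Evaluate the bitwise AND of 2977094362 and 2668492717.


0b10110001011100101101101011011010 & 0b10011111000011011111011110101101 = 0b10010001000000001101001010001000 = 2432750216

2432750216


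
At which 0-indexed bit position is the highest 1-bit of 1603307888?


0b1011111100100001000100101110000. Highest set bit at position 30

30


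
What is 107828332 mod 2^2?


107828332 & 3 = 0

0


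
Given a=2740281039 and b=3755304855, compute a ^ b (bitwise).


2740281039 ^ 3755304855 = 2088778072

2088778072


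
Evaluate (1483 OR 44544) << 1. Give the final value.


Step 1: 1483 | 44544 = 45003
Step 2: 45003 << 1 = 90006

90006


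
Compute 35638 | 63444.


0b1000101100110110 | 0b1111011111010100 = 0b1111111111110110 = 65526

65526


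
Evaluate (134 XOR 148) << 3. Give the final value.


Step 1: 134 ^ 148 = 18
Step 2: 18 << 3 = 144

144


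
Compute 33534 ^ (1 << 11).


33534 ^ (1 << 11) = 33534 ^ 2048 = 35582

35582


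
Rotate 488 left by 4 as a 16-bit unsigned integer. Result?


Rotate 0b111101000 left by 4 (16-bit) = 0b1111010000000 = 7808

7808


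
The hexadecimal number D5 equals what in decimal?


D5 hex = 213 decimal

213


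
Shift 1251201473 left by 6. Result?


0b1001010100100111101000111000001 << 6 = 0b1001010100100111101000111000001000000 = 80076894272

80076894272


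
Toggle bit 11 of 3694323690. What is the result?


3694323690 ^ (1 << 11) = 3694323690 ^ 2048 = 3694325738

3694325738


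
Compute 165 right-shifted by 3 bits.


0b10100101 >> 3 = 0b10100 = 20

20


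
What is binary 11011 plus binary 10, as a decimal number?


11011 + 10 = 11101 = 29

29


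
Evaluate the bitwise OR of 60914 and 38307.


0b1110110111110010 | 0b1001010110100011 = 0b1111110111110011 = 65011

65011


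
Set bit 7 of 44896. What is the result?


44896 | (1 << 7) = 44896 | 128 = 45024

45024


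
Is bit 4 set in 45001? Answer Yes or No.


0b1010111111001001, bit 4 = 0. No

No


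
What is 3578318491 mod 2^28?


3578318491 & 268435455 = 88657563

88657563


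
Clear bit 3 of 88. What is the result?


88 & ~(1 << 3) = 80

80


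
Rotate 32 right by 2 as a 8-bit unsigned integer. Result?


Rotate 0b100000 right by 2 (8-bit) = 0b1000 = 8

8


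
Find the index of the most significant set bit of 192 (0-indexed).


0b11000000. Highest set bit at position 7

7


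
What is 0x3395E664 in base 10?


3395E664 hex = 865461860 decimal

865461860


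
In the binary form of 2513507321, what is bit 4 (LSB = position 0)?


0b10010101110100010001001111111001, position 4 = 1

1


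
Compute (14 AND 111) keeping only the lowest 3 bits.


Step 1: 14 & 111 = 14
Step 2: 14 & 7 = 6

6


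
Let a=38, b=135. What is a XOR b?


38 ^ 135 = 161

161


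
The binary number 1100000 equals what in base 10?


1100000 in decimal = 96

96


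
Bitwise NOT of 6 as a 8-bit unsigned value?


~0b110 = 0b11111001 = 249 (8-bit unsigned)

249


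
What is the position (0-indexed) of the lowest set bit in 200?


0b11001000. Lowest set bit at position 3

3


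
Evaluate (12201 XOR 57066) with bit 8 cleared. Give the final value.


Step 1: 12201 ^ 57066 = 61763
Step 2: 61763 & ~(1 << 8) = 61507

61507


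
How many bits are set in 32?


0b100000 has 1 set bits

1


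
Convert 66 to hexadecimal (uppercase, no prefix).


66 = 42 hex

42


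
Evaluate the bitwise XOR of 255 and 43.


0b11111111 ^ 0b101011 = 0b11010100 = 212

212


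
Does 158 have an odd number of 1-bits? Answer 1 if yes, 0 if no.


0b10011110 has 5 ones => parity 1

1


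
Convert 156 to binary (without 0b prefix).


156 = 10011100 in binary

10011100


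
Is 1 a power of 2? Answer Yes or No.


0b1. Only one bit set => Yes

Yes


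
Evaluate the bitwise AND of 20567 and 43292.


0b101000001010111 & 0b1010100100011100 = 0b10100 = 20

20


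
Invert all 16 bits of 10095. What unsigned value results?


10095 ^ 65535 = 55440

55440


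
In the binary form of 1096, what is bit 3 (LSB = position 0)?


0b10001001000, position 3 = 1

1


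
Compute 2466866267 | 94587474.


0b10010011000010010110010001011011 | 0b101101000110100101001010010 = 0b10010111101010110110111001011011 = 2544594523

2544594523


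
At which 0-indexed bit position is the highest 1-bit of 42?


0b101010. Highest set bit at position 5

5


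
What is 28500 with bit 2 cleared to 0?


28500 & ~(1 << 2) = 28496

28496


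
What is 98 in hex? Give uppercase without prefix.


98 = 62 hex

62


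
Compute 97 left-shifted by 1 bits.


0b1100001 << 1 = 0b11000010 = 194

194


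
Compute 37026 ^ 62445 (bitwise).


0b1001000010100010 ^ 0b1111001111101101 = 0b110001101001111 = 25423

25423


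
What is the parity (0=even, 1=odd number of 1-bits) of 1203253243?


0b1000111101110000010111111111011 has 20 ones => parity 0

0


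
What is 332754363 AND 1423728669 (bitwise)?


0b10011110101010110110110111011 & 0b1010100110111000110000000011101 = 0b10000110101000110000000011001 = 282353689

282353689


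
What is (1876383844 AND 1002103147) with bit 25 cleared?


Step 1: 1876383844 & 1002103147 = 731005024
Step 2: 731005024 & ~(1 << 25) = 697450592

697450592


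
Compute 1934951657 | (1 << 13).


1934951657 | (1 << 13) = 1934951657 | 8192 = 1934959849

1934959849


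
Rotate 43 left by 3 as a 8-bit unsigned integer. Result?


Rotate 0b101011 left by 3 (8-bit) = 0b1011001 = 89

89


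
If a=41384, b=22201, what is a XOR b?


41384 ^ 22201 = 63249

63249


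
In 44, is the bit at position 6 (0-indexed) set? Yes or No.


0b101100, bit 6 = 0. No

No


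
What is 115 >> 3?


0b1110011 >> 3 = 0b1110 = 14

14


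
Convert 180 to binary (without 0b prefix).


180 = 10110100 in binary

10110100


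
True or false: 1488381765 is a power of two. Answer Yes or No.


0b1011000101101101110011101000101. Multiple bits set => No

No


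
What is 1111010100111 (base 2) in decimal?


1111010100111 in decimal = 7847

7847


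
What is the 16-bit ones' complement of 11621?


11621 ^ 65535 = 53914

53914


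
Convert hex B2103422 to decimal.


B2103422 hex = 2987406370 decimal

2987406370


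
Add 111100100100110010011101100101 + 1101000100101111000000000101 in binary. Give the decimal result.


111100100100110010011101100101 + 1101000100101111000000000101 = 1001001101001100001011101101010 = 1235621738

1235621738


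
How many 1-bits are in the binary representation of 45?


0b101101 has 4 set bits

4


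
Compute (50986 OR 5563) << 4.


Step 1: 50986 | 5563 = 55227
Step 2: 55227 << 4 = 883632

883632


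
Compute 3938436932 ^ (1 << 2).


3938436932 ^ (1 << 2) = 3938436932 ^ 4 = 3938436928

3938436928


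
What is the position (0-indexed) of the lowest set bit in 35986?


0b1000110010010010. Lowest set bit at position 1

1


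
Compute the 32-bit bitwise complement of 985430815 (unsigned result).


~0b111010101111000111101100011111 = 0b11000101010000111000010011100000 = 3309536480 (32-bit unsigned)

3309536480


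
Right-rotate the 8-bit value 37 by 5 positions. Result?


Rotate 0b100101 right by 5 (8-bit) = 0b101001 = 41

41


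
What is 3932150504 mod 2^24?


3932150504 & 16777215 = 6281960

6281960


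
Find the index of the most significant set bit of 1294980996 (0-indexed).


0b1001101001011111101011110000100. Highest set bit at position 30

30


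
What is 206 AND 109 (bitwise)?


0b11001110 & 0b1101101 = 0b1001100 = 76

76


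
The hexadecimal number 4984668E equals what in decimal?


4984668E hex = 1233413774 decimal

1233413774


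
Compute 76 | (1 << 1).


76 | (1 << 1) = 76 | 2 = 78

78


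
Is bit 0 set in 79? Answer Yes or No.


0b1001111, bit 0 = 1. Yes

Yes


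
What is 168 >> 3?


0b10101000 >> 3 = 0b10101 = 21

21


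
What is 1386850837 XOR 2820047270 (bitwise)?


0b1010010101010011010101000010101 ^ 0b10101000000101101000000110100110 = 0b11111010101111110010101110110011 = 4206832563

4206832563


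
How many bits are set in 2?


0b10 has 1 set bits

1


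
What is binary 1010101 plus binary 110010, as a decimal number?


1010101 + 110010 = 10000111 = 135

135


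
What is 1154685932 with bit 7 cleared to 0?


1154685932 & ~(1 << 7) = 1154685804

1154685804


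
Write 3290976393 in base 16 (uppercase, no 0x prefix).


3290976393 = C4285089 hex

C4285089


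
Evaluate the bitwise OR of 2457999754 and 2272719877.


0b10010010100000100001100110001010 | 0b10000111011101101111010000000101 = 0b10010111111101101111110110001111 = 2549546383

2549546383


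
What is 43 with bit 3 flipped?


43 ^ (1 << 3) = 43 ^ 8 = 35

35


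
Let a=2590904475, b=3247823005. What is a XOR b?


2590904475 ^ 3247823005 = 1543227398

1543227398


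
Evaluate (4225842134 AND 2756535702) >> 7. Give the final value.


Step 1: 4225842134 & 2756535702 = 2688622998
Step 2: 2688622998 >> 7 = 21004867

21004867


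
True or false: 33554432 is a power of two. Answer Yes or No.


0b10000000000000000000000000. Only one bit set => Yes

Yes


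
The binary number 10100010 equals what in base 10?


10100010 in decimal = 162

162


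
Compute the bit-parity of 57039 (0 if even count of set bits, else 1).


0b1101111011001111 has 12 ones => parity 0

0


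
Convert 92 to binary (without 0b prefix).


92 = 1011100 in binary

1011100


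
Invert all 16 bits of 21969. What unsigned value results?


21969 ^ 65535 = 43566

43566


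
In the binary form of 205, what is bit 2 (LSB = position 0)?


0b11001101, position 2 = 1

1


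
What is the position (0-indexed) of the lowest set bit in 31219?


0b111100111110011. Lowest set bit at position 0

0


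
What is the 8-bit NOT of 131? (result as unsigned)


~0b10000011 = 0b1111100 = 124 (8-bit unsigned)

124


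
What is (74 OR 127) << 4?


Step 1: 74 | 127 = 127
Step 2: 127 << 4 = 2032

2032


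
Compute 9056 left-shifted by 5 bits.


0b10001101100000 << 5 = 0b1000110110000000000 = 289792

289792


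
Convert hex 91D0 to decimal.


91D0 hex = 37328 decimal

37328


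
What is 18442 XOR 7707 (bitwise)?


0b100100000001010 ^ 0b1111000011011 = 0b101011000010001 = 22033

22033


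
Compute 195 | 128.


0b11000011 | 0b10000000 = 0b11000011 = 195

195


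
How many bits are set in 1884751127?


0b1110000010101110000010100010111 has 14 set bits

14


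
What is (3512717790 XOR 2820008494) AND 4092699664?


Step 1: 3512717790 ^ 2820008494 = 2034908144
Step 2: 2034908144 & 4092699664 = 1900027920

1900027920


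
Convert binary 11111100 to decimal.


11111100 in decimal = 252

252


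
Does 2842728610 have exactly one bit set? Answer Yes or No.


0b10101001011100001001100010100010. Multiple bits set => No

No


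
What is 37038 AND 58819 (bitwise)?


0b1001000010101110 & 0b1110010111000011 = 0b1000000010000010 = 32898

32898


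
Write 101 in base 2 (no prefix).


101 = 1100101 in binary

1100101


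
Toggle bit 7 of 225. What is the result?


225 ^ (1 << 7) = 225 ^ 128 = 97

97


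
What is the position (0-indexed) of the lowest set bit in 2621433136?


0b10011100001111111110010100110000. Lowest set bit at position 4

4


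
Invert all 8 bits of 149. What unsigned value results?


149 ^ 255 = 106

106


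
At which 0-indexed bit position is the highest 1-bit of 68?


0b1000100. Highest set bit at position 6

6


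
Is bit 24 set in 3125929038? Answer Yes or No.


0b10111010010100011110010001001110, bit 24 = 0. No

No


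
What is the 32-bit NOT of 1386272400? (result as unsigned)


~0b1010010101000001101011010010000 = 0b10101101010111110010100101101111 = 2908694895 (32-bit unsigned)

2908694895


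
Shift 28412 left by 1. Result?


0b110111011111100 << 1 = 0b1101110111111000 = 56824

56824


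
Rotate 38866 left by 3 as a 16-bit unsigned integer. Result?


Rotate 0b1001011111010010 left by 3 (16-bit) = 0b1011111010010100 = 48788

48788


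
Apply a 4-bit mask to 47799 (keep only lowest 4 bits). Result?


47799 & 15 = 7

7


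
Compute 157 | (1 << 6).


157 | (1 << 6) = 157 | 64 = 221

221


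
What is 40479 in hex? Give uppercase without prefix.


40479 = 9E1F hex

9E1F


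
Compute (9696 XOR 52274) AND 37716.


Step 1: 9696 ^ 52274 = 59858
Step 2: 59858 & 37716 = 33104

33104


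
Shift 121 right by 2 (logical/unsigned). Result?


0b1111001 >> 2 = 0b11110 = 30

30


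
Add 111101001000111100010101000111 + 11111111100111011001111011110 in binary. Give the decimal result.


111101001000111100010101000111 + 11111111100111011001111011110 = 1011101000101110111100100100101 = 1561819429

1561819429


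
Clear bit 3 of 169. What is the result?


169 & ~(1 << 3) = 161

161


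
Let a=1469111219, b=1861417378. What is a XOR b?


1469111219 ^ 1861417378 = 962732561

962732561


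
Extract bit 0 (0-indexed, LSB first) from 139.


0b10001011, position 0 = 1

1


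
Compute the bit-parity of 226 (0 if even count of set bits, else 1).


0b11100010 has 4 ones => parity 0

0


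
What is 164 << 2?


0b10100100 << 2 = 0b1010010000 = 656

656


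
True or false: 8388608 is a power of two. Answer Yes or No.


0b100000000000000000000000. Only one bit set => Yes

Yes


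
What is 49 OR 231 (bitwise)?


0b110001 | 0b11100111 = 0b11110111 = 247

247


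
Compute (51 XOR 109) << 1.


Step 1: 51 ^ 109 = 94
Step 2: 94 << 1 = 188

188


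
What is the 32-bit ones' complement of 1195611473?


1195611473 ^ 4294967295 = 3099355822

3099355822


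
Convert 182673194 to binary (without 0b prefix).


182673194 = 1010111000110101111100101010 in binary

1010111000110101111100101010


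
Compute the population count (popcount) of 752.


0b1011110000 has 5 set bits

5


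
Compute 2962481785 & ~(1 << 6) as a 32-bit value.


2962481785 & ~(1 << 6) = 2962481721

2962481721


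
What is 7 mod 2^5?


7 & 31 = 7

7


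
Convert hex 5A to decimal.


5A hex = 90 decimal

90


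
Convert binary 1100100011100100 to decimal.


1100100011100100 in decimal = 51428

51428


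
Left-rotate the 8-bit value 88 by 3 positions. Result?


Rotate 0b1011000 left by 3 (8-bit) = 0b11000010 = 194

194


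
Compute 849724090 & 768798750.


0b110010101001011100001010111010 & 0b101101110100101111000000011110 = 0b100000100000001100000000011010 = 545308698

545308698


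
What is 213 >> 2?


0b11010101 >> 2 = 0b110101 = 53

53


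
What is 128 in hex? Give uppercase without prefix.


128 = 80 hex

80


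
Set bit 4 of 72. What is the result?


72 | (1 << 4) = 72 | 16 = 88

88


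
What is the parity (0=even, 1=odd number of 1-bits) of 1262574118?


0b1001011010000010101101000100110 has 13 ones => parity 1

1


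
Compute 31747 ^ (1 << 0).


31747 ^ (1 << 0) = 31747 ^ 1 = 31746

31746


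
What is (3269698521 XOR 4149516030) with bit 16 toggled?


Step 1: 3269698521 ^ 4149516030 = 901199143
Step 2: 901199143 ^ (1 << 16) = 901199143 ^ 65536 = 901133607

901133607


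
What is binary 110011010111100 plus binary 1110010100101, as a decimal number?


110011010111100 + 1110010100101 = 1000001101100001 = 33633

33633


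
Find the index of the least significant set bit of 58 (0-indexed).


0b111010. Lowest set bit at position 1

1


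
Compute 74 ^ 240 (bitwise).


0b1001010 ^ 0b11110000 = 0b10111010 = 186

186


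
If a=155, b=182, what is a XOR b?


155 ^ 182 = 45

45


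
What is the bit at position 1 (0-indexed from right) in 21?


0b10101, position 1 = 0

0


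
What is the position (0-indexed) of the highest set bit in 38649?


0b1001011011111001. Highest set bit at position 15

15


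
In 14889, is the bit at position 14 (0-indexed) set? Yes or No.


0b11101000101001, bit 14 = 0. No

No


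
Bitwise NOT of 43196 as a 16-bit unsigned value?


~0b1010100010111100 = 0b101011101000011 = 22339 (16-bit unsigned)

22339


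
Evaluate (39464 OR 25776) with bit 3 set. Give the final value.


Step 1: 39464 | 25776 = 65208
Step 2: 65208 | (1 << 3) = 65208 | 8 = 65208

65208


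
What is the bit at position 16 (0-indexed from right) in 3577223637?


0b11010101001110000001100111010101, position 16 = 0

0


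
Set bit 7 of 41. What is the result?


41 | (1 << 7) = 41 | 128 = 169

169


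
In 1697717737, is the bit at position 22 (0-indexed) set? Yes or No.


0b1100101001100010001110111101001, bit 22 = 0. No

No


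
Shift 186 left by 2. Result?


0b10111010 << 2 = 0b1011101000 = 744

744


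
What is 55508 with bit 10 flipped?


55508 ^ (1 << 10) = 55508 ^ 1024 = 56532

56532


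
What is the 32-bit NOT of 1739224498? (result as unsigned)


~0b1100111101010100111010110110010 = 0b10011000010101011000101001001101 = 2555742797 (32-bit unsigned)

2555742797


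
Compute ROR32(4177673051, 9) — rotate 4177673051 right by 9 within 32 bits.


Rotate 0b11111001000000100011101101011011 right by 9 (32-bit) = 0b10101101111111001000000100011101 = 2919006493

2919006493


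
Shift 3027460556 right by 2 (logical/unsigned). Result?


0b10110100011100110110000111001100 >> 2 = 0b101101000111001101100001110011 = 756865139

756865139


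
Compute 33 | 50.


0b100001 | 0b110010 = 0b110011 = 51

51


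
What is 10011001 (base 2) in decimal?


10011001 in decimal = 153

153


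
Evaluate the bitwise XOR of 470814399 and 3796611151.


0b11100000100000000111010111111 ^ 0b11100010010010111011000001001111 = 0b11111110010110111011111011110000 = 4267425520

4267425520


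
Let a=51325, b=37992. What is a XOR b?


51325 ^ 37992 = 23573

23573


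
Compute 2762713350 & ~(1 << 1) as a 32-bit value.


2762713350 & ~(1 << 1) = 2762713348

2762713348


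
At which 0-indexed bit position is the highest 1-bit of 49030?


0b1011111110000110. Highest set bit at position 15

15


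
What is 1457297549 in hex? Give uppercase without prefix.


1457297549 = 56DC988D hex

56DC988D


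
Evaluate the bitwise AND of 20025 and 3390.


0b100111000111001 & 0b110100111110 = 0b110000111000 = 3128

3128


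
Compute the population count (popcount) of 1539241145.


0b1011011101111101111010010111001 has 21 set bits

21


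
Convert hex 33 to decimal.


33 hex = 51 decimal

51


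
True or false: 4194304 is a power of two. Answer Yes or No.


0b10000000000000000000000. Only one bit set => Yes

Yes


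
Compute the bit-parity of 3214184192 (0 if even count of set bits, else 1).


0b10111111100101001000111100000000 has 15 ones => parity 1

1


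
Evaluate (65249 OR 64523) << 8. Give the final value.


Step 1: 65249 | 64523 = 65259
Step 2: 65259 << 8 = 16706304

16706304


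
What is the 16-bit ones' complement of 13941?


13941 ^ 65535 = 51594

51594


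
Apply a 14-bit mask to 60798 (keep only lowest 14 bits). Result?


60798 & 16383 = 11646

11646


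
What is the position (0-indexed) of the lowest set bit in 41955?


0b1010001111100011. Lowest set bit at position 0

0


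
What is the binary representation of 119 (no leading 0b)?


119 = 1110111 in binary

1110111


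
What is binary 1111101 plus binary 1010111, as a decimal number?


1111101 + 1010111 = 11010100 = 212

212


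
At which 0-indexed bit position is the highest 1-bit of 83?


0b1010011. Highest set bit at position 6

6


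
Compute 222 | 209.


0b11011110 | 0b11010001 = 0b11011111 = 223

223


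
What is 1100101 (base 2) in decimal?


1100101 in decimal = 101

101


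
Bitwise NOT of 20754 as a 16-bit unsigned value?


~0b101000100010010 = 0b1010111011101101 = 44781 (16-bit unsigned)

44781


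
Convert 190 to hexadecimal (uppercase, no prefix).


190 = BE hex

BE


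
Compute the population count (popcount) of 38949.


0b1001100000100101 has 6 set bits

6


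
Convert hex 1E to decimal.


1E hex = 30 decimal

30


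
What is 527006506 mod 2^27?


527006506 & 134217727 = 124353322

124353322


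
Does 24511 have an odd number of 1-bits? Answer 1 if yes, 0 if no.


0b101111110111111 has 13 ones => parity 1

1


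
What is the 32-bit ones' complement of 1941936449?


1941936449 ^ 4294967295 = 2353030846

2353030846


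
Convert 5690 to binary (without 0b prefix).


5690 = 1011000111010 in binary

1011000111010


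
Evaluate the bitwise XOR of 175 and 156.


0b10101111 ^ 0b10011100 = 0b110011 = 51

51


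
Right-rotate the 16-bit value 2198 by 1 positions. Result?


Rotate 0b100010010110 right by 1 (16-bit) = 0b10001001011 = 1099

1099


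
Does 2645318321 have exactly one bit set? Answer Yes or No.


0b10011101101011000101101010110001. Multiple bits set => No

No


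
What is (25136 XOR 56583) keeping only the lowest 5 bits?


Step 1: 25136 ^ 56583 = 48951
Step 2: 48951 & 31 = 23

23


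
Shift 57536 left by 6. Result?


0b1110000011000000 << 6 = 0b1110000011000000000000 = 3682304

3682304


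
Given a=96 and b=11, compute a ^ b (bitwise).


96 ^ 11 = 107

107


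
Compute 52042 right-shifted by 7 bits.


0b1100101101001010 >> 7 = 0b110010110 = 406

406


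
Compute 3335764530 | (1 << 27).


3335764530 | (1 << 27) = 3335764530 | 134217728 = 3469982258

3469982258


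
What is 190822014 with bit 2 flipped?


190822014 ^ (1 << 2) = 190822014 ^ 4 = 190822010

190822010


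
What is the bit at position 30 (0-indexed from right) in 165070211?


0b1001110101101100010110000011, position 30 = 0

0


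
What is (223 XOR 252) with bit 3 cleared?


Step 1: 223 ^ 252 = 35
Step 2: 35 & ~(1 << 3) = 35

35


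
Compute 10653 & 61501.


0b10100110011101 & 0b1111000000111101 = 0b10000000011101 = 8221

8221


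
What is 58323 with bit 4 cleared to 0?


58323 & ~(1 << 4) = 58307

58307


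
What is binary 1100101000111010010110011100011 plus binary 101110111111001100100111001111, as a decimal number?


1100101000111010010110011100011 + 101110111111001100100111001111 = 10010100000110011111011010110010 = 2484729522

2484729522


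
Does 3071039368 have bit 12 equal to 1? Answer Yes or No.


0b10110111000011000101011110001000, bit 12 = 1. Yes

Yes


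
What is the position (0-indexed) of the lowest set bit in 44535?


0b1010110111110111. Lowest set bit at position 0

0


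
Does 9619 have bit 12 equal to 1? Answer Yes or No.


0b10010110010011, bit 12 = 0. No

No


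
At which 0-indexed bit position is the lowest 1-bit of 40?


0b101000. Lowest set bit at position 3

3


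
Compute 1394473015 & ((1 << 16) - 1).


1394473015 & 65535 = 63543

63543


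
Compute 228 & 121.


0b11100100 & 0b1111001 = 0b1100000 = 96

96


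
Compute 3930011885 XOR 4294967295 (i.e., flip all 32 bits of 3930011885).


3930011885 ^ 4294967295 = 364955410

364955410


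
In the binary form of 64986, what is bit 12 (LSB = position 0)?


0b1111110111011010, position 12 = 1

1


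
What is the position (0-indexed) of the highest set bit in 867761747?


0b110011101110001111111001010011. Highest set bit at position 29

29


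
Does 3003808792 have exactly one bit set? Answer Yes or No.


0b10110011000010100111110000011000. Multiple bits set => No

No


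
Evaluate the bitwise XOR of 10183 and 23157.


0b10011111000111 ^ 0b101101001110101 = 0b111110110110010 = 32178

32178


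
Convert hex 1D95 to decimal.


1D95 hex = 7573 decimal

7573


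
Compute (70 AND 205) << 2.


Step 1: 70 & 205 = 68
Step 2: 68 << 2 = 272

272


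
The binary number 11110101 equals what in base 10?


11110101 in decimal = 245

245


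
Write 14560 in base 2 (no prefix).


14560 = 11100011100000 in binary

11100011100000


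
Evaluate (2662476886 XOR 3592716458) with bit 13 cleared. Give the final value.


Step 1: 2662476886 ^ 3592716458 = 1217834236
Step 2: 1217834236 & ~(1 << 13) = 1217826044

1217826044


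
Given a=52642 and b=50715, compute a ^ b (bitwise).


52642 ^ 50715 = 3001

3001


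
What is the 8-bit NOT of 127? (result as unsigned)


~0b1111111 = 0b10000000 = 128 (8-bit unsigned)

128


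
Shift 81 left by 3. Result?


0b1010001 << 3 = 0b1010001000 = 648

648


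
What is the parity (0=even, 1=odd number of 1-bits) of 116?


0b1110100 has 4 ones => parity 0

0


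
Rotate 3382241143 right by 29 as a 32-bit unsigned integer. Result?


Rotate 0b11001001100110001110011101110111 right by 29 (32-bit) = 0b1001100110001110011101110111110 = 1288125374

1288125374
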